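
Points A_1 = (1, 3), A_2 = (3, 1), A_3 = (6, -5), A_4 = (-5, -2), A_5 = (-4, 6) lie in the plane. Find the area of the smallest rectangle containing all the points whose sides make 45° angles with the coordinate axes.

In coordinates u = x + y, v = x − y the rectangle is axis-aligned; the map (x,y)→(u,v) scales areas by 2.
u-values: 4, 4, 1, -7, 2; range = 4 − (-7) = 11.
v-values: -2, 2, 11, -3, -10; range = 11 − (-10) = 21.
Area = (11 × 21) / 2 = 115.5.

115.5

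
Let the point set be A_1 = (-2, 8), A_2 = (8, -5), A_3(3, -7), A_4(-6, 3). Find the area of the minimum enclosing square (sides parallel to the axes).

225

The bounding box has width 14 and height 15.
An axis-aligned square enclosing the set must have side ≥ max(width, height).
So the minimum side is max(14, 15) = 15.
Area = 15² = 225.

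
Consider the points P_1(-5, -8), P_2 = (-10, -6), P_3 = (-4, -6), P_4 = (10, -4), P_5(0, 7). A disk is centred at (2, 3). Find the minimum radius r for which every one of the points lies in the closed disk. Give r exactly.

The required radius is the distance from (2, 3) to the farthest point.
Squared distances: 170, 225, 117, 113, 20.
Maximum is 225, attained at P_2.
r = √225 = 15.

15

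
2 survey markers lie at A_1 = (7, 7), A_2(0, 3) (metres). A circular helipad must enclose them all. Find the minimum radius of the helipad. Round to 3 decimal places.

4.031

The smallest circle enclosing two points has them as diameter endpoints.
Centre = midpoint = (3.5, 5); r² = |A_1A_2|²/4 = 65/4 = 16.25.
r = √(16.25) ≈ 4.031.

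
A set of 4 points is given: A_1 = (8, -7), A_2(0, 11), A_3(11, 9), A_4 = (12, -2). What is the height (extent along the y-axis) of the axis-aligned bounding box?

max y = 11, min y = -7, so height = 18.

18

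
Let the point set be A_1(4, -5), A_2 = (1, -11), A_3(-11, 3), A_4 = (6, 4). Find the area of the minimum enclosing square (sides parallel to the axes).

The bounding box has width 17 and height 15.
An axis-aligned square enclosing the set must have side ≥ max(width, height).
So the minimum side is max(17, 15) = 17.
Area = 17² = 289.

289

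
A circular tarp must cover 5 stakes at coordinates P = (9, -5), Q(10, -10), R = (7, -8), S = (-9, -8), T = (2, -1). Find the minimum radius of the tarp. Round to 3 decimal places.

The minimum enclosing circle of a finite set is fixed by two of the points (as a diameter) or three (as a circumcircle).
The farthest pair is Q–S with squared distance 365. The circle on this segment as diameter has centre (0.5, -9) and r² = 365/4 = 91.25.
Check P: distance² to centre = 88.25 ≤ 91.25, so it lies inside.
All remaining points lie in this disk, and no smaller disk contains both endpoints, so this is the minimum enclosing circle.
r = √(91.25) ≈ 9.552.

9.552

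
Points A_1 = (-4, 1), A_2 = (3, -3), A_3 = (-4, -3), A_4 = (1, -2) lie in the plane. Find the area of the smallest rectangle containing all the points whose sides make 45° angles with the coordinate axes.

In coordinates u = x + y, v = x − y the rectangle is axis-aligned; the map (x,y)→(u,v) scales areas by 2.
u-values: -3, 0, -7, -1; range = 0 − (-7) = 7.
v-values: -5, 6, -1, 3; range = 6 − (-5) = 11.
Area = (7 × 11) / 2 = 38.5.

38.5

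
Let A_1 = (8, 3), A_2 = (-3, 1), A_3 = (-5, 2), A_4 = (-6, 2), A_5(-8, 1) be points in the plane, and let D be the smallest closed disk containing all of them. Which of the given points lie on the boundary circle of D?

The minimum enclosing circle of a finite set is fixed by two of the points (as a diameter) or three (as a circumcircle).
The farthest pair is A_1–A_5 with squared distance 260. The circle on this segment as diameter has centre (0, 2) and r² = 260/4 = 65.
Check A_2: distance² to centre = 10 ≤ 65, so it lies inside.
All remaining points lie in this disk, and no smaller disk contains both endpoints, so this is the minimum enclosing circle.
The points at distance exactly r from the centre are A_1, A_5 — 2 points.

A_1, A_5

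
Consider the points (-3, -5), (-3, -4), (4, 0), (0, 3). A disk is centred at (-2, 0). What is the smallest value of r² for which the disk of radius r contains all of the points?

The required radius is the distance from (-2, 0) to the farthest point.
Squared distances: 26, 17, 36, 13.
Maximum is 36, attained at (4, 0).

36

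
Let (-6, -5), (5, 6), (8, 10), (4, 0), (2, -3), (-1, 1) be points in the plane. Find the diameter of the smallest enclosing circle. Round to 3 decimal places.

20.518

A smallest enclosing disk is always determined by at most three of the input points on its boundary.
The farthest pair is (-6, -5)–(8, 10) with squared distance 421. The circle on this segment as diameter has centre (1, 2.5) and r² = 421/4 = 105.25.
Check (5, 6): distance² to centre = 28.25 ≤ 105.25, so it lies inside.
All remaining points lie in this disk, and no smaller disk contains both endpoints, so this is the minimum enclosing circle.
Diameter = 2r = 2√(105.25) ≈ 20.518.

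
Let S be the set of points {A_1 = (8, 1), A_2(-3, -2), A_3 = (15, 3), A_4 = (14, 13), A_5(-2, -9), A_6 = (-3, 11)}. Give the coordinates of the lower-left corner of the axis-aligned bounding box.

(-3, -9)

x-range [-3, 15], y-range [-9, 13].
The lower-left corner is (-3, -9).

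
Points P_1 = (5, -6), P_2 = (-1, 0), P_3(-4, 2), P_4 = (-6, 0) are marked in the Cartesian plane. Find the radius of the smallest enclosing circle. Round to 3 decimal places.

The minimum enclosing circle of a finite set is fixed by two of the points (as a diameter) or three (as a circumcircle).
The farthest pair is P_1–P_4 with squared distance 157. The circle on this segment as diameter has centre (-0.5, -3) and r² = 157/4 = 39.25.
Check P_2: distance² to centre = 9.25 ≤ 39.25, so it lies inside.
All remaining points lie in this disk, and no smaller disk contains both endpoints, so this is the minimum enclosing circle.
r = √(39.25) ≈ 6.265.

6.265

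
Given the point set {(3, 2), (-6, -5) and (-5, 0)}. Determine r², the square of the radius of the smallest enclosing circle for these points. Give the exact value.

32.5

Call the three points A, B, C in the order given.
Side lengths²: AB² = 130, AC² = 68, BC² = 26.
Since AB² = 130 ≥ 68 + 26 = 94, the angle opposite AB is not acute, so the smallest enclosing circle has AB as diameter.
Centre = midpoint of AB = (-1.5, -1.5), r² = 130/4 = 32.5.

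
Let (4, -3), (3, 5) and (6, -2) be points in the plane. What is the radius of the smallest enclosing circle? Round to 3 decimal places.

4.031

Call the three points A, B, C in the order given.
Side lengths²: AB² = 65, AC² = 5, BC² = 58.
Since AB² = 65 ≥ 58 + 5 = 63, the angle opposite AB is not acute, so the smallest enclosing circle has AB as diameter.
Centre = midpoint of AB = (3.5, 1), r² = 65/4 = 16.25.
r = √(16.25) ≈ 4.031.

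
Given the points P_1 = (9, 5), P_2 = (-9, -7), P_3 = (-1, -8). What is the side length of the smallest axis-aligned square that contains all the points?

18

The bounding box has width 18 and height 13.
An axis-aligned square enclosing the set must have side ≥ max(width, height).
So the minimum side is max(18, 13) = 18.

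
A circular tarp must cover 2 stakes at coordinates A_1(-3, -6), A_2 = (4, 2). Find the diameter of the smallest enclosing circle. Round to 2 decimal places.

The smallest circle enclosing two points has them as diameter endpoints.
Centre = midpoint = (0.5, -2); r² = |A_1A_2|²/4 = 113/4 = 28.25.
Diameter = 2r = 2√(28.25) ≈ 10.63.

10.63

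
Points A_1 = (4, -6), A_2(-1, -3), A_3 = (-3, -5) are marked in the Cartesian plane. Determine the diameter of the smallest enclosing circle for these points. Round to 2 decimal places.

Side lengths²: A_1A_2² = 34, A_1A_3² = 50, A_2A_3² = 8.
Since A_1A_3² = 50 ≥ 34 + 8 = 42, the angle opposite A_1A_3 is not acute, so the smallest enclosing circle has A_1A_3 as diameter.
Centre = midpoint of A_1A_3 = (0.5, -5.5), r² = 50/4 = 12.5.
Diameter = 2r = 2√(12.5) ≈ 7.07.

7.07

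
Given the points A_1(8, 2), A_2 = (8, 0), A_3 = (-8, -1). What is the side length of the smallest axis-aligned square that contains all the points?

16

The bounding box has width 16 and height 3.
An axis-aligned square enclosing the set must have side ≥ max(width, height).
So the minimum side is max(16, 3) = 16.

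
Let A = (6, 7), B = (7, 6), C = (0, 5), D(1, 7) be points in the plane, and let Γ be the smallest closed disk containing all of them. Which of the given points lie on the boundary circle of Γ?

B, C

The minimum enclosing circle of a finite set is fixed by two of the points (as a diameter) or three (as a circumcircle).
The farthest pair is B–C with squared distance 50. The circle on this segment as diameter has centre (3.5, 5.5) and r² = 50/4 = 12.5.
Check A: distance² to centre = 8.5 ≤ 12.5, so it lies inside.
All remaining points lie in this disk, and no smaller disk contains both endpoints, so this is the minimum enclosing circle.
The points at distance exactly r from the centre are B, C — 2 points.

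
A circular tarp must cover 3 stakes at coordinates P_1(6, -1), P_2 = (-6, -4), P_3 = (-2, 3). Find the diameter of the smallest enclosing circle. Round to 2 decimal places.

12.37

Side lengths²: P_1P_2² = 153, P_1P_3² = 80, P_2P_3² = 65.
Since P_1P_2² = 153 ≥ 80 + 65 = 145, the angle opposite P_1P_2 is not acute, so the smallest enclosing circle has P_1P_2 as diameter.
Centre = midpoint of P_1P_2 = (0, -2.5), r² = 153/4 = 38.25.
Diameter = 2r = 2√(38.25) ≈ 12.37.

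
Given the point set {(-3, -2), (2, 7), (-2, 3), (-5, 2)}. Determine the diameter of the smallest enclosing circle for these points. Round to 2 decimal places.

10.30

A smallest enclosing disk is always determined by at most three of the input points on its boundary.
The farthest pair is (-3, -2)–(2, 7) with squared distance 106. The circle on this segment as diameter has centre (-0.5, 2.5) and r² = 106/4 = 26.5.
Check (-2, 3): distance² to centre = 2.5 ≤ 26.5, so it lies inside.
All remaining points lie in this disk, and no smaller disk contains both endpoints, so this is the minimum enclosing circle.
Diameter = 2r = 2√(26.5) ≈ 10.30.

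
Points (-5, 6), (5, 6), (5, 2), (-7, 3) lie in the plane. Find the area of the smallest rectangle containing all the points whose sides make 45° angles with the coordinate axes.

105

In coordinates u = x + y, v = x − y the rectangle is axis-aligned; the map (x,y)→(u,v) scales areas by 2.
u-values: 1, 11, 7, -4; range = 11 − (-4) = 15.
v-values: -11, -1, 3, -10; range = 3 − (-11) = 14.
Area = (15 × 14) / 2 = 105.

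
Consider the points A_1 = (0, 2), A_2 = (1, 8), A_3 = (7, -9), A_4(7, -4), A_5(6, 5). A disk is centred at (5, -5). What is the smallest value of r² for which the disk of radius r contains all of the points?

The required radius is the distance from (5, -5) to the farthest point.
Squared distances: 74, 185, 20, 5, 101.
Maximum is 185, attained at A_2.

185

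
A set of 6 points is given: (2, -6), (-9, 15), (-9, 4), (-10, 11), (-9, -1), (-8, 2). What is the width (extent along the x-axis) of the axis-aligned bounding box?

12

max x = 2, min x = -10, so width = 12.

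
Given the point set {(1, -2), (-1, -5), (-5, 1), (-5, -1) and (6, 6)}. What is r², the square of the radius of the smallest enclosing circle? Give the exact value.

A smallest enclosing disk is always determined by at most three of the input points on its boundary.
The minimum enclosing circle is determined by three boundary points: (-1, -5), (-5, -1), (6, 6).
Their circumcentre is (23/18, 23/18) with r² = 7225/162.
The farthest remaining point (-5, 1) is at distance² 6397/162 ≤ 7225/162.

7225/162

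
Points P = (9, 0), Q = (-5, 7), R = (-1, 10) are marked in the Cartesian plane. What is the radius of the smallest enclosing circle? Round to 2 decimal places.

7.83

Side lengths²: PQ² = 245, PR² = 200, QR² = 25.
Since PQ² = 245 ≥ 200 + 25 = 225, the angle opposite PQ is not acute, so the smallest enclosing circle has PQ as diameter.
Centre = midpoint of PQ = (2, 3.5), r² = 245/4 = 61.25.
r = √(61.25) ≈ 7.83.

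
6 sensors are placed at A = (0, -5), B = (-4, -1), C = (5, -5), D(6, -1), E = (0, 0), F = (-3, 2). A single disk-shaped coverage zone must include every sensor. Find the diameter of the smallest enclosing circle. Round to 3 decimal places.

10.630

The farthest pair is C–F with squared distance 113. The circle on this segment as diameter has centre (1, -1.5) and r² = 113/4 = 28.25.
Check A: distance² to centre = 13.25 ≤ 28.25, so it lies inside.
All remaining points lie in this disk, and no smaller disk contains both endpoints, so this is the minimum enclosing circle.
Diameter = 2r = 2√(28.25) ≈ 10.630.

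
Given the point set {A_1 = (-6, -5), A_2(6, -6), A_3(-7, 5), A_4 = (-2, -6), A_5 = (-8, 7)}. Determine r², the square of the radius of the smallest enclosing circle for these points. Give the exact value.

The minimum enclosing circle of a finite set is fixed by two of the points (as a diameter) or three (as a circumcircle).
The farthest pair is A_2–A_5 with squared distance 365. The circle on this segment as diameter has centre (-1, 0.5) and r² = 365/4 = 91.25.
Check A_1: distance² to centre = 55.25 ≤ 91.25, so it lies inside.
All remaining points lie in this disk, and no smaller disk contains both endpoints, so this is the minimum enclosing circle.

91.25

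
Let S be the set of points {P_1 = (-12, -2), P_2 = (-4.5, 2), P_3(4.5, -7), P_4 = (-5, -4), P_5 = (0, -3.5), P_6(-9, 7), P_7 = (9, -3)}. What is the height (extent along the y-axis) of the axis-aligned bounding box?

14

max y = 7, min y = -7, so height = 14.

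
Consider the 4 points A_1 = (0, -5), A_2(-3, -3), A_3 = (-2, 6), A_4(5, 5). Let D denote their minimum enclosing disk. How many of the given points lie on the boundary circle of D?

3

A smallest enclosing disk is always determined by at most three of the input points on its boundary.
The minimum enclosing circle is determined by three boundary points: A_1, A_3, A_4.
Their circumcentre is (5/6, 5/6) with r² = 625/18.
The farthest remaining point A_2 is at distance² 529/18 ≤ 625/18.
The points at distance exactly r from the centre are A_1, A_3, A_4 — 3 points.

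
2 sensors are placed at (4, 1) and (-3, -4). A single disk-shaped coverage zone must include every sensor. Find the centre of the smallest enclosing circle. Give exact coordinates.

The smallest circle enclosing two points has them as diameter endpoints.
Centre = midpoint = (0.5, -1.5); r² = |(4, 1)−(-3, -4)|²/4 = 74/4 = 18.5.
Centre = (0.5, -1.5).

(0.5, -1.5)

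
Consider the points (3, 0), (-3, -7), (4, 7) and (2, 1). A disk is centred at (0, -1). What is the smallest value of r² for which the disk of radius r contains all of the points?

The required radius is the distance from (0, -1) to the farthest point.
Squared distances: 10, 45, 80, 8.
Maximum is 80, attained at (4, 7).

80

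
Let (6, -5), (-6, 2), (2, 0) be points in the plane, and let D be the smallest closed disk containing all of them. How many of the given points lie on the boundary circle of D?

2

Call the three points A, B, C in the order given.
Side lengths²: AB² = 193, AC² = 41, BC² = 68.
Since AB² = 193 ≥ 68 + 41 = 109, the angle opposite AB is not acute, so the smallest enclosing circle has AB as diameter.
Centre = midpoint of AB = (0, -1.5), r² = 193/4 = 48.25.
The points at distance exactly r from the centre are (6, -5), (-6, 2) — 2 points.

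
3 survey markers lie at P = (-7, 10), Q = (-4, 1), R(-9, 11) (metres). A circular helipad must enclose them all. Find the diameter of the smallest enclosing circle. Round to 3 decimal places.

Side lengths²: PQ² = 90, PR² = 5, QR² = 125.
Since QR² = 125 ≥ 90 + 5 = 95, the angle opposite QR is not acute, so the smallest enclosing circle has QR as diameter.
Centre = midpoint of QR = (-6.5, 6), r² = 125/4 = 31.25.
Diameter = 2r = 2√(31.25) ≈ 11.180.

11.180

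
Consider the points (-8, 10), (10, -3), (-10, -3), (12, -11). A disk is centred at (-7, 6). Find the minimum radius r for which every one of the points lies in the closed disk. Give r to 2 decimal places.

The required radius is the distance from (-7, 6) to the farthest point.
Squared distances: 17, 370, 90, 650.
Maximum is 650, attained at (12, -11).
r = √650 ≈ 25.50.

25.50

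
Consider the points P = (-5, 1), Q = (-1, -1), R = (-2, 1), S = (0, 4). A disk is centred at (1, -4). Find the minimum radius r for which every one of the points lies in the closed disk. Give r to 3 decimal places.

The required radius is the distance from (1, -4) to the farthest point.
Squared distances: 61, 13, 34, 65.
Maximum is 65, attained at S.
r = √65 ≈ 8.062.

8.062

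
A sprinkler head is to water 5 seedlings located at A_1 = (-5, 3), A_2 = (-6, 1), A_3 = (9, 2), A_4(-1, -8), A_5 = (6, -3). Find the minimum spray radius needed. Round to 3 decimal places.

The minimum enclosing circle is determined by three boundary points: A_2, A_3, A_4.
Their circumcentre is (23/14, -9/14) with r² = 5989/98.
The farthest remaining point A_1 is at distance² 5625/98 ≤ 5989/98.
r = √(5989/98) ≈ 7.817.

7.817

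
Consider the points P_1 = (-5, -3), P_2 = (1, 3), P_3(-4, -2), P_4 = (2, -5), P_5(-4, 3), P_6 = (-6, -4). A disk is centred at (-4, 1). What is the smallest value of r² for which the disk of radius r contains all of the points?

The required radius is the distance from (-4, 1) to the farthest point.
Squared distances: 17, 29, 9, 72, 4, 29.
Maximum is 72, attained at P_4.

72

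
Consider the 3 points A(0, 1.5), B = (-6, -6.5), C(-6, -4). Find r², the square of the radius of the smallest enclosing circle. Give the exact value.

Side lengths²: AB² = 100, AC² = 66.25, BC² = 6.25.
Since AB² = 100 ≥ 66.25 + 6.25 = 72.5, the angle opposite AB is not acute, so the smallest enclosing circle has AB as diameter.
Centre = midpoint of AB = (-3, -2.5), r² = 100/4 = 25.

25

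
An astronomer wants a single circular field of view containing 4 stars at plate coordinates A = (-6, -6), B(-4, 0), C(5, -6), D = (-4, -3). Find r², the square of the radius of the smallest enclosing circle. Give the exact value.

32.5

The minimum enclosing circle of a finite set is fixed by two of the points (as a diameter) or three (as a circumcircle).
The minimum enclosing circle is determined by three boundary points: A, B, C.
Their circumcentre is (-0.5, -4.5) with r² = 32.5.
The farthest remaining point D is at distance² 14.5 ≤ 32.5.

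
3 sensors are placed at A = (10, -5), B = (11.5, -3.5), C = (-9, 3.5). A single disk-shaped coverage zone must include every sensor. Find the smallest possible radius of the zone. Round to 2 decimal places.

10.83

Side lengths²: AB² = 4.5, AC² = 433.25, BC² = 469.25.
Since BC² = 469.25 ≥ 433.25 + 4.5 = 437.75, the angle opposite BC is not acute, so the smallest enclosing circle has BC as diameter.
Centre = midpoint of BC = (1.25, 0), r² = 469.25/4 = 117.3125.
r = √(117.3125) ≈ 10.83.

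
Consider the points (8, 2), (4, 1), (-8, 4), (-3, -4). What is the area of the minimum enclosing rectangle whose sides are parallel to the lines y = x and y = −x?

153

In coordinates u = x + y, v = x − y the rectangle is axis-aligned; the map (x,y)→(u,v) scales areas by 2.
u-values: 10, 5, -4, -7; range = 10 − (-7) = 17.
v-values: 6, 3, -12, 1; range = 6 − (-12) = 18.
Area = (17 × 18) / 2 = 153.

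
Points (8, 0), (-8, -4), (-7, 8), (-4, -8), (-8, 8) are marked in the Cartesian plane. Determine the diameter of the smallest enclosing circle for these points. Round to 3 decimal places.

18.995

The minimum enclosing circle is determined by three boundary points: (8, 0), (-4, -8), (-8, 8).
Their circumcentre is (-10/7, 8/7) with r² = 4420/49.
The farthest remaining point (-7, 8) is at distance² 3825/49 ≤ 4420/49.
Diameter = 2r = 2√(4420/49) ≈ 18.995.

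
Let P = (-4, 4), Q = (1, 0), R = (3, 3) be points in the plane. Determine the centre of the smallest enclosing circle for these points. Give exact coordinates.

Side lengths²: PQ² = 41, PR² = 50, QR² = 13.
Since PR² = 50 < 41 + 13 = 54, the triangle is acute, so the smallest enclosing circle is the circumcircle.
Circumcentre = (-25/46, 147/46), r² = 13325/1058.
Centre = (-25/46, 147/46).

(-25/46, 147/46)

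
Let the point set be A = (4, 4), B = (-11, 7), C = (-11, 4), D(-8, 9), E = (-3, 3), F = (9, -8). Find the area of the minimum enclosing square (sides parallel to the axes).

400

The bounding box has width 20 and height 17.
An axis-aligned square enclosing the set must have side ≥ max(width, height).
So the minimum side is max(20, 17) = 20.
Area = 20² = 400.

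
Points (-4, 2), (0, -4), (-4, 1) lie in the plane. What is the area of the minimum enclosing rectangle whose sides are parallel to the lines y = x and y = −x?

10

In coordinates u = x + y, v = x − y the rectangle is axis-aligned; the map (x,y)→(u,v) scales areas by 2.
u-values: -2, -4, -3; range = -2 − (-4) = 2.
v-values: -6, 4, -5; range = 4 − (-6) = 10.
Area = (2 × 10) / 2 = 10.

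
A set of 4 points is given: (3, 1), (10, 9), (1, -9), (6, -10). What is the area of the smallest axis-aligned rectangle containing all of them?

x ranges over [1, 10], width 9.
y ranges over [-10, 9], height 19.
Area = 9 × 19 = 171.

171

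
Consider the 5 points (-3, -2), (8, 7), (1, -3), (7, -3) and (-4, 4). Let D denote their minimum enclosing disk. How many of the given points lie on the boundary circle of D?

3

The farthest pair is (-3, -2)–(8, 7) with squared distance 202. The circle on this segment as diameter has centre (2.5, 2.5) and r² = 202/4 = 50.5.
Check (1, -3): distance² to centre = 32.5 ≤ 50.5, so it lies inside.
All remaining points lie in this disk, and no smaller disk contains both endpoints, so this is the minimum enclosing circle.
The points at distance exactly r from the centre are (-3, -2), (8, 7), (7, -3) — 3 points.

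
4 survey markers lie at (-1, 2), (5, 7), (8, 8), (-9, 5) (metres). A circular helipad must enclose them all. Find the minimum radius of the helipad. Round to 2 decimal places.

8.63

By Welzl's lemma the MEC is supported by two points (diametrically opposite) or three points (on a circumcircle).
The farthest pair is (8, 8)–(-9, 5) with squared distance 298. The circle on this segment as diameter has centre (-0.5, 6.5) and r² = 298/4 = 74.5.
Check (-1, 2): distance² to centre = 20.5 ≤ 74.5, so it lies inside.
All remaining points lie in this disk, and no smaller disk contains both endpoints, so this is the minimum enclosing circle.
r = √(74.5) ≈ 8.63.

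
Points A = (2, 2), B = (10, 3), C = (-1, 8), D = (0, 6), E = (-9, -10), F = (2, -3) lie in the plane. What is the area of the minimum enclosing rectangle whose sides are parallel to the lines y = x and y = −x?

256

In coordinates u = x + y, v = x − y the rectangle is axis-aligned; the map (x,y)→(u,v) scales areas by 2.
u-values: 4, 13, 7, 6, -19, -1; range = 13 − (-19) = 32.
v-values: 0, 7, -9, -6, 1, 5; range = 7 − (-9) = 16.
Area = (32 × 16) / 2 = 256.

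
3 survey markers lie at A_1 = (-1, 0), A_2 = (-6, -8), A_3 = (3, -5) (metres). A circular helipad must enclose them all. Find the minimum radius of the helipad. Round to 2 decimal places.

Side lengths²: A_1A_2² = 89, A_1A_3² = 41, A_2A_3² = 90.
Since A_2A_3² = 90 < 89 + 41 = 130, the triangle is acute, so the smallest enclosing circle is the circumcircle.
Circumcentre = (-77/38, -187/38), r² = 18245/722.
r = √(18245/722) ≈ 5.03.

5.03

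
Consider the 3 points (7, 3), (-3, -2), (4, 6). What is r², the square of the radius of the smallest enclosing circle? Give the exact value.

565/18

Call the three points A, B, C in the order given.
Side lengths²: AB² = 125, AC² = 18, BC² = 113.
Since AB² = 125 < 113 + 18 = 131, the triangle is acute, so the smallest enclosing circle is the circumcircle.
Circumcentre = (11/6, 5/6), r² = 565/18.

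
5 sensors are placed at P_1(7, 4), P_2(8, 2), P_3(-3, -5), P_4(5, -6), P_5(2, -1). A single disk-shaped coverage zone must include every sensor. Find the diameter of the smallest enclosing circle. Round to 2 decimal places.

The minimum enclosing circle of a finite set is fixed by two of the points (as a diameter) or three (as a circumcircle).
The farthest pair is P_1–P_3 with squared distance 181. The circle on this segment as diameter has centre (2, -0.5) and r² = 181/4 = 45.25.
Check P_2: distance² to centre = 42.25 ≤ 45.25, so it lies inside.
All remaining points lie in this disk, and no smaller disk contains both endpoints, so this is the minimum enclosing circle.
Diameter = 2r = 2√(45.25) ≈ 13.45.

13.45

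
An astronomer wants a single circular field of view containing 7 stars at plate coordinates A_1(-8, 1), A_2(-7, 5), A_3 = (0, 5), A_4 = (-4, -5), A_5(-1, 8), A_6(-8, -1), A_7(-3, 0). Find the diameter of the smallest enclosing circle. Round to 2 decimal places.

13.34

By Welzl's lemma the MEC is supported by two points (diametrically opposite) or three points (on a circumcircle).
The farthest pair is A_4–A_5 with squared distance 178. The circle on this segment as diameter has centre (-2.5, 1.5) and r² = 178/4 = 44.5.
Check A_1: distance² to centre = 30.5 ≤ 44.5, so it lies inside.
All remaining points lie in this disk, and no smaller disk contains both endpoints, so this is the minimum enclosing circle.
Diameter = 2r = 2√(44.5) ≈ 13.34.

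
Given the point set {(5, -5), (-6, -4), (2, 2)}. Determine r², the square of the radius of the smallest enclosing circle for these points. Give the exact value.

44225/1369

Call the three points A, B, C in the order given.
Side lengths²: AB² = 122, AC² = 58, BC² = 100.
Since AB² = 122 < 100 + 58 = 158, the triangle is acute, so the smallest enclosing circle is the circumcircle.
Circumcentre = (-14/37, -117/37), r² = 44225/1369.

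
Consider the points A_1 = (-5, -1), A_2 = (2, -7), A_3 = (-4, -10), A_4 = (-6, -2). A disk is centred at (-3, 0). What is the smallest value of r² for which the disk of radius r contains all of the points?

The required radius is the distance from (-3, 0) to the farthest point.
Squared distances: 5, 74, 101, 13.
Maximum is 101, attained at A_3.

101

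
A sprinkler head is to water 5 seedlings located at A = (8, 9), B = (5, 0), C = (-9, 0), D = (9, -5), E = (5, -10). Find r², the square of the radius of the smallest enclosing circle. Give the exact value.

By Welzl's lemma the MEC is supported by two points (diametrically opposite) or three points (on a circumcircle).
The minimum enclosing circle is determined by three boundary points: A, C, E.
Their circumcentre is (1.75, 0.25) with r² = 115.625.
The farthest remaining point D is at distance² 80.125 ≤ 115.625.

115.625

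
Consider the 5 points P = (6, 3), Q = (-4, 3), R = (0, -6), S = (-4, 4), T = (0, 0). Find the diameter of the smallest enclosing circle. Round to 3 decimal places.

12.196

A smallest enclosing disk is always determined by at most three of the input points on its boundary.
The minimum enclosing circle is determined by three boundary points: P, R, S.
Their circumcentre is (0.65625, 0.0625) with r² = 37.1845703125.
The farthest remaining point Q is at distance² 30.3095703125 ≤ 37.1845703125.
Diameter = 2r = 2√(37.1845703125) ≈ 12.196.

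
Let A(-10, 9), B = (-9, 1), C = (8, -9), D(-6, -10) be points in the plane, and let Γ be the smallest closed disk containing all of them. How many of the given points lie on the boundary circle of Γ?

The minimum enclosing circle of a finite set is fixed by two of the points (as a diameter) or three (as a circumcircle).
The farthest pair is A–C with squared distance 648. The circle on this segment as diameter has centre (-1, 0) and r² = 648/4 = 162.
Check B: distance² to centre = 65 ≤ 162, so it lies inside.
All remaining points lie in this disk, and no smaller disk contains both endpoints, so this is the minimum enclosing circle.
The points at distance exactly r from the centre are A, C — 2 points.

2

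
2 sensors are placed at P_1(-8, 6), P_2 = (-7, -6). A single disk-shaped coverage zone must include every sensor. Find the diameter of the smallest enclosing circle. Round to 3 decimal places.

12.042

The smallest circle enclosing two points has them as diameter endpoints.
Centre = midpoint = (-7.5, 0); r² = |P_1P_2|²/4 = 145/4 = 36.25.
Diameter = 2r = 2√(36.25) ≈ 12.042.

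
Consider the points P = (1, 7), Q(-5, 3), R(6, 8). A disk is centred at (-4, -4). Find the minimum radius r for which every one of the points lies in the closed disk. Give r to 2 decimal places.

The required radius is the distance from (-4, -4) to the farthest point.
Squared distances: 146, 50, 244.
Maximum is 244, attained at R.
r = √244 ≈ 15.62.

15.62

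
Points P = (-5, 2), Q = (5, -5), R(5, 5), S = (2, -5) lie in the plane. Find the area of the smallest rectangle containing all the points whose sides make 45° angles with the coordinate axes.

In coordinates u = x + y, v = x − y the rectangle is axis-aligned; the map (x,y)→(u,v) scales areas by 2.
u-values: -3, 0, 10, -3; range = 10 − (-3) = 13.
v-values: -7, 10, 0, 7; range = 10 − (-7) = 17.
Area = (13 × 17) / 2 = 110.5.

110.5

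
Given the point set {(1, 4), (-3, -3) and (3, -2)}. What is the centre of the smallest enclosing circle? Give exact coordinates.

Call the three points A, B, C in the order given.
Side lengths²: AB² = 65, AC² = 40, BC² = 37.
Since AB² = 65 < 40 + 37 = 77, the triangle is acute, so the smallest enclosing circle is the circumcircle.
Circumcentre = (-17/38, 7/38), r² = 12025/722.
Centre = (-17/38, 7/38).

(-17/38, 7/38)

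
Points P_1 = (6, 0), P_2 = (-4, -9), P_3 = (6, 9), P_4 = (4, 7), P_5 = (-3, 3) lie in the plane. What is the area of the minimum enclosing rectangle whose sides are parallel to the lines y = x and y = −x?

In coordinates u = x + y, v = x − y the rectangle is axis-aligned; the map (x,y)→(u,v) scales areas by 2.
u-values: 6, -13, 15, 11, 0; range = 15 − (-13) = 28.
v-values: 6, 5, -3, -3, -6; range = 6 − (-6) = 12.
Area = (28 × 12) / 2 = 168.

168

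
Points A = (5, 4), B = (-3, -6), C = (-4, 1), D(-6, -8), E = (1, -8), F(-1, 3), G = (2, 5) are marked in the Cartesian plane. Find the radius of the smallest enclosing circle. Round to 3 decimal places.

The farthest pair is A–D with squared distance 265. The circle on this segment as diameter has centre (-0.5, -2) and r² = 265/4 = 66.25.
Check B: distance² to centre = 22.25 ≤ 66.25, so it lies inside.
All remaining points lie in this disk, and no smaller disk contains both endpoints, so this is the minimum enclosing circle.
r = √(66.25) ≈ 8.139.

8.139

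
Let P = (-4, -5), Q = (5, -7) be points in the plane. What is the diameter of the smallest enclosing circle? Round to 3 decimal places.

9.220

The smallest circle enclosing two points has them as diameter endpoints.
Centre = midpoint = (0.5, -6); r² = |PQ|²/4 = 85/4 = 21.25.
Diameter = 2r = 2√(21.25) ≈ 9.220.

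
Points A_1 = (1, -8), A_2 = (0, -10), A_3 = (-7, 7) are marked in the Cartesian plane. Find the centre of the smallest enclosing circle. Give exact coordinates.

(-3.5, -1.5)

Side lengths²: A_1A_2² = 5, A_1A_3² = 289, A_2A_3² = 338.
Since A_2A_3² = 338 ≥ 289 + 5 = 294, the angle opposite A_2A_3 is not acute, so the smallest enclosing circle has A_2A_3 as diameter.
Centre = midpoint of A_2A_3 = (-3.5, -1.5), r² = 338/4 = 84.5.
Centre = (-3.5, -1.5).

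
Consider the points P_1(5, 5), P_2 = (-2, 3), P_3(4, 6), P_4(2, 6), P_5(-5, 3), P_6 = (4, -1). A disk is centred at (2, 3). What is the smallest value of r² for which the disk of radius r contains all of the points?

49

The required radius is the distance from (2, 3) to the farthest point.
Squared distances: 13, 16, 13, 9, 49, 20.
Maximum is 49, attained at P_5.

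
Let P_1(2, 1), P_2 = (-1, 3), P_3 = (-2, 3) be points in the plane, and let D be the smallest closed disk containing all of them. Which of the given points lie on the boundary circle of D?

P_1, P_3

Side lengths²: P_1P_2² = 13, P_1P_3² = 20, P_2P_3² = 1.
Since P_1P_3² = 20 ≥ 13 + 1 = 14, the angle opposite P_1P_3 is not acute, so the smallest enclosing circle has P_1P_3 as diameter.
Centre = midpoint of P_1P_3 = (0, 2), r² = 20/4 = 5.
The points at distance exactly r from the centre are P_1, P_3 — 2 points.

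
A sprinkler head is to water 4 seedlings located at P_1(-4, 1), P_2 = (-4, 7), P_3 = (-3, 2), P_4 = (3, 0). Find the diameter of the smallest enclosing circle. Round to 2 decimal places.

9.90

By Welzl's lemma the MEC is supported by two points (diametrically opposite) or three points (on a circumcircle).
The farthest pair is P_2–P_4 with squared distance 98. The circle on this segment as diameter has centre (-0.5, 3.5) and r² = 98/4 = 24.5.
Check P_1: distance² to centre = 18.5 ≤ 24.5, so it lies inside.
All remaining points lie in this disk, and no smaller disk contains both endpoints, so this is the minimum enclosing circle.
Diameter = 2r = 2√(24.5) ≈ 9.90.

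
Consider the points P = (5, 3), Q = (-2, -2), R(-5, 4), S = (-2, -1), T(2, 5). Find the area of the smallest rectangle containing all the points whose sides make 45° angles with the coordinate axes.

In coordinates u = x + y, v = x − y the rectangle is axis-aligned; the map (x,y)→(u,v) scales areas by 2.
u-values: 8, -4, -1, -3, 7; range = 8 − (-4) = 12.
v-values: 2, 0, -9, -1, -3; range = 2 − (-9) = 11.
Area = (12 × 11) / 2 = 66.

66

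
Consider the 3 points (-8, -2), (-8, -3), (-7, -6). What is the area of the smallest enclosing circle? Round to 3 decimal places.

Call the three points A, B, C in the order given.
Side lengths²: AB² = 1, AC² = 17, BC² = 10.
Since AC² = 17 ≥ 10 + 1 = 11, the angle opposite AC is not acute, so the smallest enclosing circle has AC as diameter.
Centre = midpoint of AC = (-7.5, -4), r² = 17/4 = 4.25.
Area = π·r² = π·4.25 ≈ 13.352.

13.352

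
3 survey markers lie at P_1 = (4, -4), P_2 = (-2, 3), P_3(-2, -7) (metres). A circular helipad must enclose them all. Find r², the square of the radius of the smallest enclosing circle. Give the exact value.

Side lengths²: P_1P_2² = 85, P_1P_3² = 45, P_2P_3² = 100.
Since P_2P_3² = 100 < 85 + 45 = 130, the triangle is acute, so the smallest enclosing circle is the circumcircle.
Circumcentre = (-0.75, -2), r² = 26.5625.

26.5625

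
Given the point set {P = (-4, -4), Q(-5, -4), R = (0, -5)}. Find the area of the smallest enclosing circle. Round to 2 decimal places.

Side lengths²: PQ² = 1, PR² = 17, QR² = 26.
Since QR² = 26 ≥ 17 + 1 = 18, the angle opposite QR is not acute, so the smallest enclosing circle has QR as diameter.
Centre = midpoint of QR = (-2.5, -4.5), r² = 26/4 = 6.5.
Area = π·r² = π·6.5 ≈ 20.42.

20.42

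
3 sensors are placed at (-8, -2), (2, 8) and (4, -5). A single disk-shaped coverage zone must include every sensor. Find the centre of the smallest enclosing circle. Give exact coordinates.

Call the three points A, B, C in the order given.
Side lengths²: AB² = 200, AC² = 153, BC² = 173.
Since AB² = 200 < 173 + 153 = 326, the triangle is acute, so the smallest enclosing circle is the circumcircle.
Circumcentre = (-0.9, 0.9), r² = 58.82.
Centre = (-0.9, 0.9).

(-0.9, 0.9)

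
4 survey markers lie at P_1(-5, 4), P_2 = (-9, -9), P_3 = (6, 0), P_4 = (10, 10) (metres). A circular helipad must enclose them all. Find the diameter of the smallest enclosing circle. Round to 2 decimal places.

26.87

The minimum enclosing circle of a finite set is fixed by two of the points (as a diameter) or three (as a circumcircle).
The farthest pair is P_2–P_4 with squared distance 722. The circle on this segment as diameter has centre (0.5, 0.5) and r² = 722/4 = 180.5.
Check P_1: distance² to centre = 42.5 ≤ 180.5, so it lies inside.
All remaining points lie in this disk, and no smaller disk contains both endpoints, so this is the minimum enclosing circle.
Diameter = 2r = 2√(180.5) ≈ 26.87.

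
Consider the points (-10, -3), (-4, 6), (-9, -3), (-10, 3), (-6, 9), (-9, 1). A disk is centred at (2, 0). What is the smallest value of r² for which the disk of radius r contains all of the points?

The required radius is the distance from (2, 0) to the farthest point.
Squared distances: 153, 72, 130, 153, 145, 122.
Maximum is 153, attained at (-10, -3).

153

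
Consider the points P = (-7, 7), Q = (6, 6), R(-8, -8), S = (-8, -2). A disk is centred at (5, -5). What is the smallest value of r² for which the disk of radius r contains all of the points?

288

The required radius is the distance from (5, -5) to the farthest point.
Squared distances: 288, 122, 178, 178.
Maximum is 288, attained at P.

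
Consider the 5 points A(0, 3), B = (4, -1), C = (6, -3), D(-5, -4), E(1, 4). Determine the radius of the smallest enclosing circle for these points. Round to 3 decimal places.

The minimum enclosing circle of a finite set is fixed by two of the points (as a diameter) or three (as a circumcircle).
The minimum enclosing circle is determined by three boundary points: C, D, E.
Their circumcentre is (14/41, -72/41) with r² = 56425/1681.
The farthest remaining point A is at distance² 38221/1681 ≤ 56425/1681.
r = √(56425/1681) ≈ 5.794.

5.794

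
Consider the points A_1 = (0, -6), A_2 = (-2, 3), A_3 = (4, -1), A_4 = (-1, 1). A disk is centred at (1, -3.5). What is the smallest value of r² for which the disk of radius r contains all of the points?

The required radius is the distance from (1, -3.5) to the farthest point.
Squared distances: 7.25, 51.25, 15.25, 24.25.
Maximum is 51.25, attained at A_2.

51.25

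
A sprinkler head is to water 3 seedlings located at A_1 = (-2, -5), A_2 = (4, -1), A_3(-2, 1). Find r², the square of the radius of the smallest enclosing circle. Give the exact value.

Side lengths²: A_1A_2² = 52, A_1A_3² = 36, A_2A_3² = 40.
Since A_1A_2² = 52 < 40 + 36 = 76, the triangle is acute, so the smallest enclosing circle is the circumcircle.
Circumcentre = (1/3, -2), r² = 130/9.

130/9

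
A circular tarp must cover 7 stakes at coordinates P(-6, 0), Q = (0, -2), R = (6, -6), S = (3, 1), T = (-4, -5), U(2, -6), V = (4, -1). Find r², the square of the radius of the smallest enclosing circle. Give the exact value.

By Welzl's lemma the MEC is supported by two points (diametrically opposite) or three points (on a circumcircle).
The farthest pair is P–R with squared distance 180. The circle on this segment as diameter has centre (0, -3) and r² = 180/4 = 45.
Check Q: distance² to centre = 1 ≤ 45, so it lies inside.
All remaining points lie in this disk, and no smaller disk contains both endpoints, so this is the minimum enclosing circle.

45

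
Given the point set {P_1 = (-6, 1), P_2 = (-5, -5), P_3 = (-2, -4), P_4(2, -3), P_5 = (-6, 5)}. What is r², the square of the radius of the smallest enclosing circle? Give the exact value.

The minimum enclosing circle is determined by three boundary points: P_2, P_4, P_5.
Their circumcentre is (-49/18, 5/18) with r² = 5353/162.
The farthest remaining point P_3 is at distance² 3049/162 ≤ 5353/162.

5353/162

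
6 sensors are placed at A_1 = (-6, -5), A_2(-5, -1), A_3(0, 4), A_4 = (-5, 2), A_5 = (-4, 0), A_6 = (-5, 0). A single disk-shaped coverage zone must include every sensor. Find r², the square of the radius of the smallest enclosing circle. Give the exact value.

A smallest enclosing disk is always determined by at most three of the input points on its boundary.
The farthest pair is A_1–A_3 with squared distance 117. The circle on this segment as diameter has centre (-3, -0.5) and r² = 117/4 = 29.25.
Check A_2: distance² to centre = 4.25 ≤ 29.25, so it lies inside.
All remaining points lie in this disk, and no smaller disk contains both endpoints, so this is the minimum enclosing circle.

29.25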